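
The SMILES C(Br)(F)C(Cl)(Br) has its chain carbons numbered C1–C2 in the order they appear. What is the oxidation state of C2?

C2 has one bond to C (0), one bond to Cl (+1), one bond to Br (+1), one bond to H (-1).
Oxidation state = 0 + 1 + 1 − 1 = +1.

+1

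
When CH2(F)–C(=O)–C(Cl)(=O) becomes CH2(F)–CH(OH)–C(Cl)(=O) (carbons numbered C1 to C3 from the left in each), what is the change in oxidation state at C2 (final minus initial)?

-2

Before: C2 has 2 bonds to C, 2 bonds to O → oxidation state +2.
After: C2 has 2 bonds to C, 1 bond to H, 1 bond to O → oxidation state 0.
Δ = 0 − (+2) = -2, so this is a reduction at C2.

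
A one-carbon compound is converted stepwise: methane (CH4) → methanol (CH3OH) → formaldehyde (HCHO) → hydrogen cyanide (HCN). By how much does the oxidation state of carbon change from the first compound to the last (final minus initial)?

Carbon oxidation states along the series — methane: -4, methanol: -2, formaldehyde: 0, hydrogen cyanide: +2.
Net change = +2 − (-4) = +6.

+6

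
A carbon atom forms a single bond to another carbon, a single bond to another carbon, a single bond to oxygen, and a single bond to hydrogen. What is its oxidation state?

The carbon has one bond to C (0), one bond to C (0), one bond to O (+1), one bond to H (-1).
Oxidation state = 0 + 0 + 1 − 1 = 0.

0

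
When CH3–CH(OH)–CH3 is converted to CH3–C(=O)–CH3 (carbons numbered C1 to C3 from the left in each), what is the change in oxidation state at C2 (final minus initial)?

+2

Before: C2 has 2 bonds to C, 1 bond to H, 1 bond to O → oxidation state 0.
After: C2 has 2 bonds to C, 2 bonds to O → oxidation state +2.
Δ = +2 − (0) = +2, so this is an oxidation at C2.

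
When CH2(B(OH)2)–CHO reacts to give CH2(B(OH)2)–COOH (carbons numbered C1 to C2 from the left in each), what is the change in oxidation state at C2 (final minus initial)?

Before: C2 has 1 bond to C, 1 bond to H, 2 bonds to O → oxidation state +1.
After: C2 has 1 bond to C, 3 bonds to O → oxidation state +3.
Δ = +3 − (+1) = +2, so this is an oxidation at C2.

+2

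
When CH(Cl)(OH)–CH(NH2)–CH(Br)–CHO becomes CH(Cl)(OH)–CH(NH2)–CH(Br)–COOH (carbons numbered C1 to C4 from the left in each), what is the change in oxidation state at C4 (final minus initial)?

Before: C4 has 1 bond to C, 1 bond to H, 2 bonds to O → oxidation state +1.
After: C4 has 1 bond to C, 3 bonds to O → oxidation state +3.
Δ = +3 − (+1) = +2, so this is an oxidation at C4.

+2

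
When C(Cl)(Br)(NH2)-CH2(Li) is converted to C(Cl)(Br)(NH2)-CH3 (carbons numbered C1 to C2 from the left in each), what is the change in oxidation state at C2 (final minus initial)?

Before: C2 has 1 bond to C, 2 bonds to H, 1 bond to Li → oxidation state -3.
After: C2 has 1 bond to C, 3 bonds to H → oxidation state -3.
Δ = -3 − (-3) = 0, so no net redox change at C2.

0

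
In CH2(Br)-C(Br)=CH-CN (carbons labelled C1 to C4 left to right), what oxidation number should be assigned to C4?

+3

Count +1 for every bond to an atom more electronegative than carbon and −1 for every bond to one less electronegative; C–C bonds are 0.
C4 has one bond to C (0), a triple bond to N (3×+1 = +3).
Oxidation state = 0 + 3 = +3.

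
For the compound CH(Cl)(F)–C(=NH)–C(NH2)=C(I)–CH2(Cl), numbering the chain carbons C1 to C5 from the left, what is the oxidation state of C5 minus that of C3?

C5: 1C, 2H, 1Cl → 0 − 2 + 1 = -1
C3: 3C, 1N → 0 + 1 = +1
Difference: -1 − (+1) = -2.

-2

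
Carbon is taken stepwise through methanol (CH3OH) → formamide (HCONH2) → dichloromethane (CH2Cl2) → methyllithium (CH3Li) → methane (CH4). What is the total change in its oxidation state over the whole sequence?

Carbon oxidation states along the series — methanol: -2, formamide: +2, dichloromethane: 0, methyllithium: -4, methane: -4.
Net change = -4 − (-2) = -2.

-2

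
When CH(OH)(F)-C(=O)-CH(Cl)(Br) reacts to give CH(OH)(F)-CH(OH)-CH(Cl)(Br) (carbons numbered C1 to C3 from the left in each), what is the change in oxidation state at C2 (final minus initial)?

Before: C2 has 2 bonds to C, 2 bonds to O → oxidation state +2.
After: C2 has 2 bonds to C, 1 bond to H, 1 bond to O → oxidation state 0.
Δ = 0 − (+2) = -2, so this is a reduction at C2.

-2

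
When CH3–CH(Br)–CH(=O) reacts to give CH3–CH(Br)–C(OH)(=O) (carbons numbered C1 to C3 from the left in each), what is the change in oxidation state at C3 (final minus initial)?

Before: C3 has 1 bond to C, 1 bond to H, 2 bonds to O → oxidation state +1.
After: C3 has 1 bond to C, 3 bonds to O → oxidation state +3.
Δ = +3 − (+1) = +2, so this is an oxidation at C3.

+2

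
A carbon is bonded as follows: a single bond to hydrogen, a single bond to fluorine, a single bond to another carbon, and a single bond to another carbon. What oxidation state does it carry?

0

The carbon has one bond to C (0), one bond to C (0), one bond to F (+1), one bond to H (-1).
Oxidation state = 0 + 0 + 1 − 1 = 0.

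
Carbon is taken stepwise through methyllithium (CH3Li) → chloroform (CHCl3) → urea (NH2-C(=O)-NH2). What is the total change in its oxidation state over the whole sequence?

Carbon oxidation states along the series — methyllithium: -4, chloroform: +2, urea: +4.
Net change = +4 − (-4) = +8.

+8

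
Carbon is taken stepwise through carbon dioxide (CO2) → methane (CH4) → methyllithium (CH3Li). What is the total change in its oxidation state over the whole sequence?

Carbon oxidation states along the series — carbon dioxide: +4, methane: -4, methyllithium: -4.
Net change = -4 − (+4) = -8.

-8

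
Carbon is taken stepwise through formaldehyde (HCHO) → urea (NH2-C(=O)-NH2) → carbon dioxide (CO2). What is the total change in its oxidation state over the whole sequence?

Carbon oxidation states along the series — formaldehyde: 0, urea: +4, carbon dioxide: +4.
Net change = +4 − (0) = +4.

+4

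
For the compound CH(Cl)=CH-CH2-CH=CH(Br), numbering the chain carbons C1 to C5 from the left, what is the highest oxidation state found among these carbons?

0

Tallying each carbon's bonds:
C1: 2C, 1H, 1Cl → 0 − 1 + 1 = 0
C2: 3C, 1H → 0 − 1 = -1
C3: 2C, 2H → 0 − 2 = -2
C4: 3C, 1H → 0 − 1 = -1
C5: 2C, 1H, 1Br → 0 − 1 + 1 = 0
The highest value is 0.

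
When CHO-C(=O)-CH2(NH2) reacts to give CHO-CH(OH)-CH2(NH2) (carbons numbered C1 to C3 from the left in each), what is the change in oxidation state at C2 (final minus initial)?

-2

Before: C2 has 2 bonds to C, 2 bonds to O → oxidation state +2.
After: C2 has 2 bonds to C, 1 bond to H, 1 bond to O → oxidation state 0.
Δ = 0 − (+2) = -2, so this is a reduction at C2.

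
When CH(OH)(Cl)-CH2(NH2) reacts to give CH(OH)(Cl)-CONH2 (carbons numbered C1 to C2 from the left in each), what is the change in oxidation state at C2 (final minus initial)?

Before: C2 has 1 bond to C, 2 bonds to H, 1 bond to N → oxidation state -1.
After: C2 has 1 bond to C, 2 bonds to O, 1 bond to N → oxidation state +3.
Δ = +3 − (-1) = +4, so this is an oxidation at C2.

+4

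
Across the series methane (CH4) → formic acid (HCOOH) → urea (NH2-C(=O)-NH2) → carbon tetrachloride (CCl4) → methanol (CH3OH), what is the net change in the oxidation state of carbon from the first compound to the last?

+2

Carbon oxidation states along the series — methane: -4, formic acid: +2, urea: +4, carbon tetrachloride: +4, methanol: -2.
Net change = -2 − (-4) = +2.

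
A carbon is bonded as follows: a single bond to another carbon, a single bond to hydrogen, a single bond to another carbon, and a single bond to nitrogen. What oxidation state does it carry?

The carbon has one bond to C (0), one bond to C (0), one bond to H (-1), one bond to N (+1).
Oxidation state = 0 + 0 − 1 + 1 = 0.

0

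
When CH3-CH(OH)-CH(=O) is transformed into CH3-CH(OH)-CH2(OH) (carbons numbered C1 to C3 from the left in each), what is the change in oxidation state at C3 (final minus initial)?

Before: C3 has 1 bond to C, 1 bond to H, 2 bonds to O → oxidation state +1.
After: C3 has 1 bond to C, 2 bonds to H, 1 bond to O → oxidation state -1.
Δ = -1 − (+1) = -2, so this is a reduction at C3.

-2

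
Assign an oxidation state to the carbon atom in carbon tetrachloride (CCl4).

Each bond to a more electronegative atom (O, N, halogen) counts +1, each bond to a less electronegative atom (H, metal, B, Si) counts −1, and each C–C bond counts 0.
The carbon has one bond to Cl (+1), one bond to Cl (+1), one bond to Cl (+1), one bond to Cl (+1).
Oxidation state = +1 + 1 + 1 + 1 = +4.

+4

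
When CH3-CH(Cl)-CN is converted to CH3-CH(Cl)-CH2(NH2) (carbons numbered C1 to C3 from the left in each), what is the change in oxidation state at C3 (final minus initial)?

-4

Before: C3 has 1 bond to C, 3 bonds to N → oxidation state +3.
After: C3 has 1 bond to C, 2 bonds to H, 1 bond to N → oxidation state -1.
Δ = -1 − (+3) = -4, so this is a reduction at C3.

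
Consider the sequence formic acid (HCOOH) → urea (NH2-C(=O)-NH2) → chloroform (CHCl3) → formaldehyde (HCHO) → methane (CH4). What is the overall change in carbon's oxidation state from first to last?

-6

Carbon oxidation states along the series — formic acid: +2, urea: +4, chloroform: +2, formaldehyde: 0, methane: -4.
Net change = -4 − (+2) = -6.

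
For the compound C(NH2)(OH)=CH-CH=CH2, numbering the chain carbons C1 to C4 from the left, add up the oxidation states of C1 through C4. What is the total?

Each bond to a more electronegative atom (O, N, halogen) counts +1, each bond to a less electronegative atom (H, metal, B, Si) counts −1, and each C–C bond counts 0. Tallying each carbon:
C1: 2C, 1O, 1N → 0 + 1 + 1 = +2
C2: 3C, 1H → 0 − 1 = -1
C3: 3C, 1H → 0 − 1 = -1
C4: 2C, 2H → 0 − 2 = -2
Sum = +2 − 1 − 1 − 2 = -2.

-2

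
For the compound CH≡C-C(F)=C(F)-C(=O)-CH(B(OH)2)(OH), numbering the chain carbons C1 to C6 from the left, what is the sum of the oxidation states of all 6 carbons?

+2

Count +1 for every bond to an atom more electronegative than carbon and −1 for every bond to one less electronegative; C–C bonds are 0. Tallying each carbon:
C1: 3C, 1H → 0 − 1 = -1
C2: 4C → 0 = 0
C3: 3C, 1F → 0 + 1 = +1
C4: 3C, 1F → 0 + 1 = +1
C5: 2C, 2O → 0 + 2 = +2
C6: 1C, 1H, 1O, 1B → 0 − 1 + 1 − 1 = -1
Sum = -1 + 0 + 1 + 1 + 2 − 1 = +2.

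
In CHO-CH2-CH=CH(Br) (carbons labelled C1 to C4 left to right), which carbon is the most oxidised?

C1

Tallying each carbon's bonds:
C1: 1C, 1H, 2O → 0 − 1 + 2 = +1
C2: 2C, 2H → 0 − 2 = -2
C3: 3C, 1H → 0 − 1 = -1
C4: 2C, 1H, 1Br → 0 − 1 + 1 = 0
The most oxidised carbon is C1 at +1.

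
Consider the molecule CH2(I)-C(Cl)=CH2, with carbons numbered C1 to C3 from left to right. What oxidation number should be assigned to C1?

-1

Assign +1 per bond to O/N/halogen, −1 per bond to H or an electropositive element, and 0 per bond to carbon.
C1 has one bond to C (0), one bond to H (-1), one bond to I (+1), one bond to H (-1).
Oxidation state = 0 − 1 + 1 − 1 = -1.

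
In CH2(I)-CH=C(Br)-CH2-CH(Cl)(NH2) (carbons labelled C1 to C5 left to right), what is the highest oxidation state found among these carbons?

Tallying each carbon's bonds:
C1: 1C, 2H, 1I → 0 − 2 + 1 = -1
C2: 3C, 1H → 0 − 1 = -1
C3: 3C, 1Br → 0 + 1 = +1
C4: 2C, 2H → 0 − 2 = -2
C5: 1C, 1H, 1N, 1Cl → 0 − 1 + 1 + 1 = +1
The highest value is +1.

+1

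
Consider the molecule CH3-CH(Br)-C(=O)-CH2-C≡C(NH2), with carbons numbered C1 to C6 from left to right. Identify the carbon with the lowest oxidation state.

C1

Assign +1 per bond to O/N/halogen, −1 per bond to H or an electropositive element, and 0 per bond to carbon. Tallying each carbon:
C1: 1C, 3H → 0 − 3 = -3
C2: 2C, 1H, 1Br → 0 − 1 + 1 = 0
C3: 2C, 2O → 0 + 2 = +2
C4: 2C, 2H → 0 − 2 = -2
C5: 4C → 0 = 0
C6: 3C, 1N → 0 + 1 = +1
The most reduced carbon is C1 at -3.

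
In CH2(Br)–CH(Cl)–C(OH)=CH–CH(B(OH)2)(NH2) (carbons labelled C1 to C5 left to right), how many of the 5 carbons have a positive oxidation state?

Tallying each carbon's bonds:
C1: 1C, 2H, 1Br → 0 − 2 + 1 = -1
C2: 2C, 1H, 1Cl → 0 − 1 + 1 = 0
C3: 3C, 1O → 0 + 1 = +1
C4: 3C, 1H → 0 − 1 = -1
C5: 1C, 1H, 1N, 1B → 0 − 1 + 1 − 1 = -1
1 carbon (C3) meets the condition.

1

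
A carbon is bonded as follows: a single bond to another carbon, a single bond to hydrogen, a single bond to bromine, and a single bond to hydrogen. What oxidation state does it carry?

-1

The carbon has one bond to C (0), one bond to H (-1), one bond to H (-1), one bond to Br (+1).
Oxidation state = 0 − 1 − 1 + 1 = -1.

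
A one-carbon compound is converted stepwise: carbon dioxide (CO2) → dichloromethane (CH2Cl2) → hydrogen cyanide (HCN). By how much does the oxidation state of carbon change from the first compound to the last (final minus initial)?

-2

Carbon oxidation states along the series — carbon dioxide: +4, dichloromethane: 0, hydrogen cyanide: +2.
Net change = +2 − (+4) = -2.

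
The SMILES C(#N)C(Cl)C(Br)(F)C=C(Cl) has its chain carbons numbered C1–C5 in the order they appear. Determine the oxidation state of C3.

C3 has one bond to C (0), one bond to C (0), one bond to Br (+1), one bond to F (+1).
Oxidation state = 0 + 0 + 1 + 1 = +2.

+2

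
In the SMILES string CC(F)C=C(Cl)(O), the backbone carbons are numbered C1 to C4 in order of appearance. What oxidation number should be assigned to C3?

-1

Bonds to more-electronegative neighbours contribute +1 each, bonds to H or metals contribute −1 each, and C–C bonds contribute 0.
C3 has one bond to C (0), a double bond to C (2×0 = 0), one bond to H (-1).
Oxidation state = 0 + 0 − 1 = -1.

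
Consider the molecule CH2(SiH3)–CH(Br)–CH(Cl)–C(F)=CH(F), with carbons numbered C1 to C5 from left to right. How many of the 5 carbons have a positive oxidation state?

Assign +1 per bond to O/N/halogen, −1 per bond to H or an electropositive element, and 0 per bond to carbon. Tallying each carbon:
C1: 1C, 2H, 1Si → 0 − 2 − 1 = -3
C2: 2C, 1H, 1Br → 0 − 1 + 1 = 0
C3: 2C, 1H, 1Cl → 0 − 1 + 1 = 0
C4: 3C, 1F → 0 + 1 = +1
C5: 2C, 1H, 1F → 0 − 1 + 1 = 0
1 carbon (C4) meets the condition.

1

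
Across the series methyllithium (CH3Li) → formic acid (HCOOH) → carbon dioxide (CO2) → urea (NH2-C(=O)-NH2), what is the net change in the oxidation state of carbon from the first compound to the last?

Carbon oxidation states along the series — methyllithium: -4, formic acid: +2, carbon dioxide: +4, urea: +4.
Net change = +4 − (-4) = +8.

+8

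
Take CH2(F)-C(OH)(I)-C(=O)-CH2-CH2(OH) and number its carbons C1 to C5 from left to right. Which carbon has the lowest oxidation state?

Tallying each carbon's bonds:
C1: 1C, 2H, 1F → 0 − 2 + 1 = -1
C2: 2C, 1O, 1I → 0 + 1 + 1 = +2
C3: 2C, 2O → 0 + 2 = +2
C4: 2C, 2H → 0 − 2 = -2
C5: 1C, 2H, 1O → 0 − 2 + 1 = -1
The most reduced carbon is C4 at -2.

C4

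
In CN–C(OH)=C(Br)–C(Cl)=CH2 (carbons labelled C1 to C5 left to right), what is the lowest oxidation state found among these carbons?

-2

Tallying each carbon's bonds:
C1: 1C, 3N → 0 + 3 = +3
C2: 3C, 1O → 0 + 1 = +1
C3: 3C, 1Br → 0 + 1 = +1
C4: 3C, 1Cl → 0 + 1 = +1
C5: 2C, 2H → 0 − 2 = -2
The lowest value is -2.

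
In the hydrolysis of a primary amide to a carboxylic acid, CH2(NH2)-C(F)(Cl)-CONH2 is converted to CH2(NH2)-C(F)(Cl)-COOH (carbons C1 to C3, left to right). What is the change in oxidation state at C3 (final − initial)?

Before: C3 has 1 bond to C, 2 bonds to O, 1 bond to N → oxidation state +3.
After: C3 has 1 bond to C, 3 bonds to O → oxidation state +3.
Δ = +3 − (+3) = 0, so no net redox change at C3.

0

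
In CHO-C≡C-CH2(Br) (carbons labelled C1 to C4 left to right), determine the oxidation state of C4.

Bonds to more-electronegative neighbours contribute +1 each, bonds to H or metals contribute −1 each, and C–C bonds contribute 0.
C4 has one bond to C (0), one bond to H (-1), one bond to Br (+1), one bond to H (-1).
Oxidation state = 0 − 1 + 1 − 1 = -1.

-1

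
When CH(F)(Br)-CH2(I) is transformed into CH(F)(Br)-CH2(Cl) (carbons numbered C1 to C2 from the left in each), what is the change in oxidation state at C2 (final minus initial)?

Before: C2 has 1 bond to C, 2 bonds to H, 1 bond to I → oxidation state -1.
After: C2 has 1 bond to C, 2 bonds to H, 1 bond to Cl → oxidation state -1.
Δ = -1 − (-1) = 0, so no net redox change at C2.

0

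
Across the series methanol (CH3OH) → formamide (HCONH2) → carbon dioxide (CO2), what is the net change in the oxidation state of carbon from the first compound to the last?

Carbon oxidation states along the series — methanol: -2, formamide: +2, carbon dioxide: +4.
Net change = +4 − (-2) = +6.

+6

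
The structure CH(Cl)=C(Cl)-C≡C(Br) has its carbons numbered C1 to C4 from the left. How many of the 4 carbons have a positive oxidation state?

Count +1 for every bond to an atom more electronegative than carbon and −1 for every bond to one less electronegative; C–C bonds are 0. Tallying each carbon:
C1: 2C, 1H, 1Cl → 0 − 1 + 1 = 0
C2: 3C, 1Cl → 0 + 1 = +1
C3: 4C → 0 = 0
C4: 3C, 1Br → 0 + 1 = +1
2 carbons (C2, C4) meet the condition.

2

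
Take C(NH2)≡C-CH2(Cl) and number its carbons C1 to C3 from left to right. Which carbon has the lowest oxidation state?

C3

Tallying each carbon's bonds:
C1: 3C, 1N → 0 + 1 = +1
C2: 4C → 0 = 0
C3: 1C, 2H, 1Cl → 0 − 2 + 1 = -1
The most reduced carbon is C3 at -1.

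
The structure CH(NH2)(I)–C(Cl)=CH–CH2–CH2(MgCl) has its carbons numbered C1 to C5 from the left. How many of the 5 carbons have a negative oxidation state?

3

Tallying each carbon's bonds:
C1: 1C, 1H, 1N, 1I → 0 − 1 + 1 + 1 = +1
C2: 3C, 1Cl → 0 + 1 = +1
C3: 3C, 1H → 0 − 1 = -1
C4: 2C, 2H → 0 − 2 = -2
C5: 1C, 2H, 1Mg → 0 − 2 − 1 = -3
3 carbons (C3, C4, C5) meet the condition.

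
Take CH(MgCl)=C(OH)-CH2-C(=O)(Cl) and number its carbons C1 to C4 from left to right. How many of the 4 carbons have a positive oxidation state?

2

Assign +1 per bond to O/N/halogen, −1 per bond to H or an electropositive element, and 0 per bond to carbon. Tallying each carbon:
C1: 2C, 1H, 1Mg → 0 − 1 − 1 = -2
C2: 3C, 1O → 0 + 1 = +1
C3: 2C, 2H → 0 − 2 = -2
C4: 1C, 2O, 1Cl → 0 + 2 + 1 = +3
2 carbons (C2, C4) meet the condition.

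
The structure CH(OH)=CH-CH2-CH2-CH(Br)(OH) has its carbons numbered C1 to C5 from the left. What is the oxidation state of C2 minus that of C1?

-1

C2: 3C, 1H → 0 − 1 = -1
C1: 2C, 1H, 1O → 0 − 1 + 1 = 0
Difference: -1 − (0) = -1.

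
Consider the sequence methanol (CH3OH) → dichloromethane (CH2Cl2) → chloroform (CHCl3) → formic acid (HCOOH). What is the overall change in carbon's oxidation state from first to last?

+4

Carbon oxidation states along the series — methanol: -2, dichloromethane: 0, chloroform: +2, formic acid: +2.
Net change = +2 − (-2) = +4.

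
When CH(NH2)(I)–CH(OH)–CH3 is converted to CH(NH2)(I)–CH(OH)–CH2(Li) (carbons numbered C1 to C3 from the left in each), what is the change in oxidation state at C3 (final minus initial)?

Before: C3 has 1 bond to C, 3 bonds to H → oxidation state -3.
After: C3 has 1 bond to C, 2 bonds to H, 1 bond to Li → oxidation state -3.
Δ = -3 − (-3) = 0, so no net redox change at C3.

0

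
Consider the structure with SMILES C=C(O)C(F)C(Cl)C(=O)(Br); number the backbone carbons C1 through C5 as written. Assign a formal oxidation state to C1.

-2

Each bond to a more electronegative atom (O, N, halogen) counts +1, each bond to a less electronegative atom (H, metal, B, Si) counts −1, and each C–C bond counts 0.
C1 has a double bond to C (2×0 = 0), one bond to H (-1), one bond to H (-1).
Oxidation state = 0 − 1 − 1 = -2.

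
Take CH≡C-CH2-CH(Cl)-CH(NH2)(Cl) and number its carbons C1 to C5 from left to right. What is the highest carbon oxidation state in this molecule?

+1

Tallying each carbon's bonds:
C1: 3C, 1H → 0 − 1 = -1
C2: 4C → 0 = 0
C3: 2C, 2H → 0 − 2 = -2
C4: 2C, 1H, 1Cl → 0 − 1 + 1 = 0
C5: 1C, 1H, 1N, 1Cl → 0 − 1 + 1 + 1 = +1
The highest value is +1.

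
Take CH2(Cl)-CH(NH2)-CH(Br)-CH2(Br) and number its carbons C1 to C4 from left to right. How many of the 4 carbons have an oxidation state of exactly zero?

2

Tallying each carbon's bonds:
C1: 1C, 2H, 1Cl → 0 − 2 + 1 = -1
C2: 2C, 1H, 1N → 0 − 1 + 1 = 0
C3: 2C, 1H, 1Br → 0 − 1 + 1 = 0
C4: 1C, 2H, 1Br → 0 − 2 + 1 = -1
2 carbons (C2, C3) meet the condition.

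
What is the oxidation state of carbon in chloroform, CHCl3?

+2

Count +1 for every bond to an atom more electronegative than carbon and −1 for every bond to one less electronegative; C–C bonds are 0.
The carbon has one bond to H (-1), one bond to Cl (+1), one bond to Cl (+1), one bond to Cl (+1).
Oxidation state = -1 + 1 + 1 + 1 = +2.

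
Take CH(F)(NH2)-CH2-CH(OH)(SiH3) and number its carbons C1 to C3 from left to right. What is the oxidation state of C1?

+1

C1 has one bond to C (0), one bond to F (+1), one bond to H (-1), one bond to N (+1).
Oxidation state = 0 + 1 − 1 + 1 = +1.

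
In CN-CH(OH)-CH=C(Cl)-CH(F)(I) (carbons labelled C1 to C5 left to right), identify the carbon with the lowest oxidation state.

Each bond to a more electronegative atom (O, N, halogen) counts +1, each bond to a less electronegative atom (H, metal, B, Si) counts −1, and each C–C bond counts 0. Tallying each carbon:
C1: 1C, 3N → 0 + 3 = +3
C2: 2C, 1H, 1O → 0 − 1 + 1 = 0
C3: 3C, 1H → 0 − 1 = -1
C4: 3C, 1Cl → 0 + 1 = +1
C5: 1C, 1H, 1F, 1I → 0 − 1 + 1 + 1 = +1
The most reduced carbon is C3 at -1.

C3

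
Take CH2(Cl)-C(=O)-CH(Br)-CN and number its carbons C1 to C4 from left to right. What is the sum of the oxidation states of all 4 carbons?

Each bond to a more electronegative atom (O, N, halogen) counts +1, each bond to a less electronegative atom (H, metal, B, Si) counts −1, and each C–C bond counts 0. Tallying each carbon:
C1: 1C, 2H, 1Cl → 0 − 2 + 1 = -1
C2: 2C, 2O → 0 + 2 = +2
C3: 2C, 1H, 1Br → 0 − 1 + 1 = 0
C4: 1C, 3N → 0 + 3 = +3
Sum = -1 + 2 + 0 + 3 = +4.

+4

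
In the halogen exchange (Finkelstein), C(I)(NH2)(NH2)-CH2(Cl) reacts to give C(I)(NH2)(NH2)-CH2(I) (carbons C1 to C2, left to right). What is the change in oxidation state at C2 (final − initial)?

Before: C2 has 1 bond to C, 2 bonds to H, 1 bond to Cl → oxidation state -1.
After: C2 has 1 bond to C, 2 bonds to H, 1 bond to I → oxidation state -1.
Δ = -1 − (-1) = 0, so no net redox change at C2.

0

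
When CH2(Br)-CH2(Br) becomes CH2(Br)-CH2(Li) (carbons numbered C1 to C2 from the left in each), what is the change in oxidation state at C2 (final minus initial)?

Before: C2 has 1 bond to C, 2 bonds to H, 1 bond to Br → oxidation state -1.
After: C2 has 1 bond to C, 2 bonds to H, 1 bond to Li → oxidation state -3.
Δ = -3 − (-1) = -2, so this is a reduction at C2.

-2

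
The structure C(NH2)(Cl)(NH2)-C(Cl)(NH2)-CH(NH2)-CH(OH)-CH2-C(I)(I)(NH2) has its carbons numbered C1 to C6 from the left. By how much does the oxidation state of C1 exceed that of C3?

C1: 1C, 2N, 1Cl → 0 + 2 + 1 = +3
C3: 2C, 1H, 1N → 0 − 1 + 1 = 0
Difference: +3 − (0) = +3.

+3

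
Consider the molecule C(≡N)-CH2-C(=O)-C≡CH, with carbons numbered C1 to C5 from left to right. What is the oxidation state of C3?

+2

Count +1 for every bond to an atom more electronegative than carbon and −1 for every bond to one less electronegative; C–C bonds are 0.
C3 has one bond to C (0), one bond to C (0), a double bond to O (2×+1 = +2).
Oxidation state = 0 + 0 + 2 = +2.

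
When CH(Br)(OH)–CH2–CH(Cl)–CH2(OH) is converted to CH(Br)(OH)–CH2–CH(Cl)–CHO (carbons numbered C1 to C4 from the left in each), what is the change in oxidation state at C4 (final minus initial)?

+2

Before: C4 has 1 bond to C, 2 bonds to H, 1 bond to O → oxidation state -1.
After: C4 has 1 bond to C, 1 bond to H, 2 bonds to O → oxidation state +1.
Δ = +1 − (-1) = +2, so this is an oxidation at C4.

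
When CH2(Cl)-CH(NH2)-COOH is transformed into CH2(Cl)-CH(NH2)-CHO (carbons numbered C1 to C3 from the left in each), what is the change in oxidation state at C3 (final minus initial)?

Before: C3 has 1 bond to C, 3 bonds to O → oxidation state +3.
After: C3 has 1 bond to C, 1 bond to H, 2 bonds to O → oxidation state +1.
Δ = +1 − (+3) = -2, so this is a reduction at C3.

-2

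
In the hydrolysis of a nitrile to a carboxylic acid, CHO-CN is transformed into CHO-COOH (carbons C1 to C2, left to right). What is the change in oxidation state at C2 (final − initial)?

Before: C2 has 1 bond to C, 3 bonds to N → oxidation state +3.
After: C2 has 1 bond to C, 3 bonds to O → oxidation state +3.
Δ = +3 − (+3) = 0, so no net redox change at C2.

0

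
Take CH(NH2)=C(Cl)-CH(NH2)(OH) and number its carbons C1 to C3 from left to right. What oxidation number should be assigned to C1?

C1 has a double bond to C (2×0 = 0), one bond to N (+1), one bond to H (-1).
Oxidation state = 0 + 1 − 1 = 0.

0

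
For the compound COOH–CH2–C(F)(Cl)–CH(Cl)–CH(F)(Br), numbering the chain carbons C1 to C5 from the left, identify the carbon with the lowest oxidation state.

Bonds to more-electronegative neighbours contribute +1 each, bonds to H or metals contribute −1 each, and C–C bonds contribute 0. Tallying each carbon:
C1: 1C, 3O → 0 + 3 = +3
C2: 2C, 2H → 0 − 2 = -2
C3: 2C, 1F, 1Cl → 0 + 1 + 1 = +2
C4: 2C, 1H, 1Cl → 0 − 1 + 1 = 0
C5: 1C, 1H, 1F, 1Br → 0 − 1 + 1 + 1 = +1
The most reduced carbon is C2 at -2.

C2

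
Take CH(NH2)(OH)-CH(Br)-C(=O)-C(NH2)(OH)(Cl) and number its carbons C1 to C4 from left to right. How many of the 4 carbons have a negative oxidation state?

0

Tallying each carbon's bonds:
C1: 1C, 1H, 1O, 1N → 0 − 1 + 1 + 1 = +1
C2: 2C, 1H, 1Br → 0 − 1 + 1 = 0
C3: 2C, 2O → 0 + 2 = +2
C4: 1C, 1O, 1N, 1Cl → 0 + 1 + 1 + 1 = +3
0 carbons meet the condition.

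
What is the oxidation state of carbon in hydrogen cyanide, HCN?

+2

The carbon has one bond to H (-1), a triple bond to N (3×+1 = +3).
Oxidation state = -1 + 3 = +2.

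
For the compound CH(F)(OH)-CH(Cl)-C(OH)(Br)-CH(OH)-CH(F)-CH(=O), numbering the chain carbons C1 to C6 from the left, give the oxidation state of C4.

0

Count +1 for every bond to an atom more electronegative than carbon and −1 for every bond to one less electronegative; C–C bonds are 0.
C4 has one bond to C (0), one bond to C (0), one bond to H (-1), one bond to O (+1).
Oxidation state = 0 + 0 − 1 + 1 = 0.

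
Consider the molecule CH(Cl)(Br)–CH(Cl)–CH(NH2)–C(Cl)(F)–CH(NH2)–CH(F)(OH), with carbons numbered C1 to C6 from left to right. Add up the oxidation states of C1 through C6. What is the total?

+4

Tallying each carbon's bonds:
C1: 1C, 1H, 1Cl, 1Br → 0 − 1 + 1 + 1 = +1
C2: 2C, 1H, 1Cl → 0 − 1 + 1 = 0
C3: 2C, 1H, 1N → 0 − 1 + 1 = 0
C4: 2C, 1F, 1Cl → 0 + 1 + 1 = +2
C5: 2C, 1H, 1N → 0 − 1 + 1 = 0
C6: 1C, 1H, 1O, 1F → 0 − 1 + 1 + 1 = +1
Sum = +1 + 0 + 0 + 2 + 0 + 1 = +4.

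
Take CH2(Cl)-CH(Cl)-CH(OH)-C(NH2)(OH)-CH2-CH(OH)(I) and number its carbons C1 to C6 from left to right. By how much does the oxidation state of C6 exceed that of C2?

+1

C6: 1C, 1H, 1O, 1I → 0 − 1 + 1 + 1 = +1
C2: 2C, 1H, 1Cl → 0 − 1 + 1 = 0
Difference: +1 − (0) = +1.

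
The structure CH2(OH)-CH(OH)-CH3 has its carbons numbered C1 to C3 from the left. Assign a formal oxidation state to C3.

C3 has one bond to C (0), one bond to H (-1), one bond to H (-1), one bond to H (-1).
Oxidation state = 0 − 1 − 1 − 1 = -3.

-3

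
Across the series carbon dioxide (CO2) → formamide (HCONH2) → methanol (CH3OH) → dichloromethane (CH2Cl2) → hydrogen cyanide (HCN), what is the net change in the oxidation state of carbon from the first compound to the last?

-2

Carbon oxidation states along the series — carbon dioxide: +4, formamide: +2, methanol: -2, dichloromethane: 0, hydrogen cyanide: +2.
Net change = +2 − (+4) = -2.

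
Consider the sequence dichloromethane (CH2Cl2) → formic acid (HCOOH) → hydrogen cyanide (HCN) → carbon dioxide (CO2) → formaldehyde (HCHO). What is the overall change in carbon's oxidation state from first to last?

0

Carbon oxidation states along the series — dichloromethane: 0, formic acid: +2, hydrogen cyanide: +2, carbon dioxide: +4, formaldehyde: 0.
Net change = 0 − (0) = 0.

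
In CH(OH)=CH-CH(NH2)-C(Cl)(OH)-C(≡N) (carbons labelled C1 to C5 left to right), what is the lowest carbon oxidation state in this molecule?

-1

Tallying each carbon's bonds:
C1: 2C, 1H, 1O → 0 − 1 + 1 = 0
C2: 3C, 1H → 0 − 1 = -1
C3: 2C, 1H, 1N → 0 − 1 + 1 = 0
C4: 2C, 1O, 1Cl → 0 + 1 + 1 = +2
C5: 1C, 3N → 0 + 3 = +3
The lowest value is -1.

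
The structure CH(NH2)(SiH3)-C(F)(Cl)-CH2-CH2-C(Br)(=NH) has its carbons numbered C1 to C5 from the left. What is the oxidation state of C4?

Assign +1 per bond to O/N/halogen, −1 per bond to H or an electropositive element, and 0 per bond to carbon.
C4 has one bond to C (0), one bond to C (0), one bond to H (-1), one bond to H (-1).
Oxidation state = 0 + 0 − 1 − 1 = -2.

-2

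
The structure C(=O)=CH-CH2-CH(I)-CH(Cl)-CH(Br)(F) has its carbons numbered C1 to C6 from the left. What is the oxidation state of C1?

+2

Each bond to a more electronegative atom (O, N, halogen) counts +1, each bond to a less electronegative atom (H, metal, B, Si) counts −1, and each C–C bond counts 0.
C1 has a double bond to C (2×0 = 0), a double bond to O (2×+1 = +2).
Oxidation state = 0 + 2 = +2.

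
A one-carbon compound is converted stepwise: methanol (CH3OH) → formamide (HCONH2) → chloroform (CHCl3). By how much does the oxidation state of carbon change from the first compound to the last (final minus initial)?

+4

Carbon oxidation states along the series — methanol: -2, formamide: +2, chloroform: +2.
Net change = +2 − (-2) = +4.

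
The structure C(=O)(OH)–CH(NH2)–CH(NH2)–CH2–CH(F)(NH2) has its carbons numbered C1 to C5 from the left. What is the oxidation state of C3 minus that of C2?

0

C3: 2C, 1H, 1N → 0 − 1 + 1 = 0
C2: 2C, 1H, 1N → 0 − 1 + 1 = 0
Difference: 0 − (0) = 0.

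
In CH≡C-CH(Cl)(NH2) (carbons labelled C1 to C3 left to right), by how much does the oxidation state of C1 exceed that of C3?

-2

C1: 3C, 1H → 0 − 1 = -1
C3: 1C, 1H, 1N, 1Cl → 0 − 1 + 1 + 1 = +1
Difference: -1 − (+1) = -2.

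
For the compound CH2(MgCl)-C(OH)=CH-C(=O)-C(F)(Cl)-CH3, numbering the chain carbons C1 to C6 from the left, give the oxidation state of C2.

Assign +1 per bond to O/N/halogen, −1 per bond to H or an electropositive element, and 0 per bond to carbon.
C2 has one bond to C (0), a double bond to C (2×0 = 0), one bond to O (+1).
Oxidation state = 0 + 0 + 1 = +1.

+1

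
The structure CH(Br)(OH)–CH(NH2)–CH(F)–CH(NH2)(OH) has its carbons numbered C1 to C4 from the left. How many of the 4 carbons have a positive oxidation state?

Bonds to more-electronegative neighbours contribute +1 each, bonds to H or metals contribute −1 each, and C–C bonds contribute 0. Tallying each carbon:
C1: 1C, 1H, 1O, 1Br → 0 − 1 + 1 + 1 = +1
C2: 2C, 1H, 1N → 0 − 1 + 1 = 0
C3: 2C, 1H, 1F → 0 − 1 + 1 = 0
C4: 1C, 1H, 1O, 1N → 0 − 1 + 1 + 1 = +1
2 carbons (C1, C4) meet the condition.

2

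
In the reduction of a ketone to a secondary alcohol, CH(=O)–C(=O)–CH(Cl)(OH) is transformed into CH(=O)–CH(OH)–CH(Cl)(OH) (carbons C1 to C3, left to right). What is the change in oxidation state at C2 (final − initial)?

-2

Before: C2 has 2 bonds to C, 2 bonds to O → oxidation state +2.
After: C2 has 2 bonds to C, 1 bond to H, 1 bond to O → oxidation state 0.
Δ = 0 − (+2) = -2, so this is a reduction at C2.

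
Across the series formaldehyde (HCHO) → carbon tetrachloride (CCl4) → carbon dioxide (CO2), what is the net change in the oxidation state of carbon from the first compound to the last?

+4

Carbon oxidation states along the series — formaldehyde: 0, carbon tetrachloride: +4, carbon dioxide: +4.
Net change = +4 − (0) = +4.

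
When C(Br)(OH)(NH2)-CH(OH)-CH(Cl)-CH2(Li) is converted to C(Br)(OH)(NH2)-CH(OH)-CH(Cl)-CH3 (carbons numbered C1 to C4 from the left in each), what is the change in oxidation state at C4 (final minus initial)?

Before: C4 has 1 bond to C, 2 bonds to H, 1 bond to Li → oxidation state -3.
After: C4 has 1 bond to C, 3 bonds to H → oxidation state -3.
Δ = -3 − (-3) = 0, so no net redox change at C4.

0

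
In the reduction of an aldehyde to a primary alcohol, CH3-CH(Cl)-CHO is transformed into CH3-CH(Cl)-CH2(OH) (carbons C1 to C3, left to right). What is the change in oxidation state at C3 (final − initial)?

Before: C3 has 1 bond to C, 1 bond to H, 2 bonds to O → oxidation state +1.
After: C3 has 1 bond to C, 2 bonds to H, 1 bond to O → oxidation state -1.
Δ = -1 − (+1) = -2, so this is a reduction at C3.

-2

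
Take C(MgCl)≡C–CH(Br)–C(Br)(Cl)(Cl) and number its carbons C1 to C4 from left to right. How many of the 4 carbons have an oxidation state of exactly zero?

2

Count +1 for every bond to an atom more electronegative than carbon and −1 for every bond to one less electronegative; C–C bonds are 0. Tallying each carbon:
C1: 3C, 1Mg → 0 − 1 = -1
C2: 4C → 0 = 0
C3: 2C, 1H, 1Br → 0 − 1 + 1 = 0
C4: 1C, 2Cl, 1Br → 0 + 2 + 1 = +3
2 carbons (C2, C3) meet the condition.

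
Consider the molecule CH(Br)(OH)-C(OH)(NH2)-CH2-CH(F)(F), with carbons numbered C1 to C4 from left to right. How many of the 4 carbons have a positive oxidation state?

Tallying each carbon's bonds:
C1: 1C, 1H, 1O, 1Br → 0 − 1 + 1 + 1 = +1
C2: 2C, 1O, 1N → 0 + 1 + 1 = +2
C3: 2C, 2H → 0 − 2 = -2
C4: 1C, 1H, 2F → 0 − 1 + 2 = +1
3 carbons (C1, C2, C4) meet the condition.

3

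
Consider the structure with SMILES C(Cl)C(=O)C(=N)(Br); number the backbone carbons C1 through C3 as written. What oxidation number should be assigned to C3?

Assign +1 per bond to O/N/halogen, −1 per bond to H or an electropositive element, and 0 per bond to carbon.
C3 has one bond to C (0), a double bond to N (2×+1 = +2), one bond to Br (+1).
Oxidation state = 0 + 2 + 1 = +3.

+3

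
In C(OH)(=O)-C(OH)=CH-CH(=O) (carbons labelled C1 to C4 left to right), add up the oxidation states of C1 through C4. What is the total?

+4

Tallying each carbon's bonds:
C1: 1C, 3O → 0 + 3 = +3
C2: 3C, 1O → 0 + 1 = +1
C3: 3C, 1H → 0 − 1 = -1
C4: 1C, 1H, 2O → 0 − 1 + 2 = +1
Sum = +3 + 1 − 1 + 1 = +4.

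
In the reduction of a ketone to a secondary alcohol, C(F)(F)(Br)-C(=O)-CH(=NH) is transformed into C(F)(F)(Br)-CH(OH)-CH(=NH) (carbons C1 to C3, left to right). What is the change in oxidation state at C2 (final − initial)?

-2

Before: C2 has 2 bonds to C, 2 bonds to O → oxidation state +2.
After: C2 has 2 bonds to C, 1 bond to H, 1 bond to O → oxidation state 0.
Δ = 0 − (+2) = -2, so this is a reduction at C2.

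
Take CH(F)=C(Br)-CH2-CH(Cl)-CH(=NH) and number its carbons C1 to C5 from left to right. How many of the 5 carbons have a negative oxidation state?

1

Each bond to a more electronegative atom (O, N, halogen) counts +1, each bond to a less electronegative atom (H, metal, B, Si) counts −1, and each C–C bond counts 0. Tallying each carbon:
C1: 2C, 1H, 1F → 0 − 1 + 1 = 0
C2: 3C, 1Br → 0 + 1 = +1
C3: 2C, 2H → 0 − 2 = -2
C4: 2C, 1H, 1Cl → 0 − 1 + 1 = 0
C5: 1C, 1H, 2N → 0 − 1 + 2 = +1
1 carbon (C3) meets the condition.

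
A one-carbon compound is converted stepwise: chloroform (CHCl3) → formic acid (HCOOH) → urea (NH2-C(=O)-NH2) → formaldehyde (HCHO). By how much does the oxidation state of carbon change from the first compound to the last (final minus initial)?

Carbon oxidation states along the series — chloroform: +2, formic acid: +2, urea: +4, formaldehyde: 0.
Net change = 0 − (+2) = -2.

-2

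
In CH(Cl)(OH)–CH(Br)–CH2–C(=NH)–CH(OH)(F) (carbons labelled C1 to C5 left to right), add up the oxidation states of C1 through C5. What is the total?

Count +1 for every bond to an atom more electronegative than carbon and −1 for every bond to one less electronegative; C–C bonds are 0. Tallying each carbon:
C1: 1C, 1H, 1O, 1Cl → 0 − 1 + 1 + 1 = +1
C2: 2C, 1H, 1Br → 0 − 1 + 1 = 0
C3: 2C, 2H → 0 − 2 = -2
C4: 2C, 2N → 0 + 2 = +2
C5: 1C, 1H, 1O, 1F → 0 − 1 + 1 + 1 = +1
Sum = +1 + 0 − 2 + 2 + 1 = +2.

+2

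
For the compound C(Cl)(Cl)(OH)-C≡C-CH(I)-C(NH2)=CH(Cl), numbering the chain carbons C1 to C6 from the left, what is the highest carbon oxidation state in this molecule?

Each bond to a more electronegative atom (O, N, halogen) counts +1, each bond to a less electronegative atom (H, metal, B, Si) counts −1, and each C–C bond counts 0. Tallying each carbon:
C1: 1C, 1O, 2Cl → 0 + 1 + 2 = +3
C2: 4C → 0 = 0
C3: 4C → 0 = 0
C4: 2C, 1H, 1I → 0 − 1 + 1 = 0
C5: 3C, 1N → 0 + 1 = +1
C6: 2C, 1H, 1Cl → 0 − 1 + 1 = 0
The highest value is +3.

+3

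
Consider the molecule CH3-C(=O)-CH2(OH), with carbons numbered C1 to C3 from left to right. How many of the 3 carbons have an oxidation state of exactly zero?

Tallying each carbon's bonds:
C1: 1C, 3H → 0 − 3 = -3
C2: 2C, 2O → 0 + 2 = +2
C3: 1C, 2H, 1O → 0 − 2 + 1 = -1
0 carbons meet the condition.

0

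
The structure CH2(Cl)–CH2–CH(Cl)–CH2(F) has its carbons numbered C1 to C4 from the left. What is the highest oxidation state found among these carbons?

Each bond to a more electronegative atom (O, N, halogen) counts +1, each bond to a less electronegative atom (H, metal, B, Si) counts −1, and each C–C bond counts 0. Tallying each carbon:
C1: 1C, 2H, 1Cl → 0 − 2 + 1 = -1
C2: 2C, 2H → 0 − 2 = -2
C3: 2C, 1H, 1Cl → 0 − 1 + 1 = 0
C4: 1C, 2H, 1F → 0 − 2 + 1 = -1
The highest value is 0.

0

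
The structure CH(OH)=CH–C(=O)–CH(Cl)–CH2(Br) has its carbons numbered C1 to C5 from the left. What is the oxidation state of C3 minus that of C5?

C3: 2C, 2O → 0 + 2 = +2
C5: 1C, 2H, 1Br → 0 − 2 + 1 = -1
Difference: +2 − (-1) = +3.

+3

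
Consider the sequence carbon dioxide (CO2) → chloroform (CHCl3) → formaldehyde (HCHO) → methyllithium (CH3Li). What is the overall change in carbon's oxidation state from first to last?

Carbon oxidation states along the series — carbon dioxide: +4, chloroform: +2, formaldehyde: 0, methyllithium: -4.
Net change = -4 − (+4) = -8.

-8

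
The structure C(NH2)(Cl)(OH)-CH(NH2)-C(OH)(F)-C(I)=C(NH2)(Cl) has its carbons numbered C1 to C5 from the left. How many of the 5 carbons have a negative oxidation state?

Tallying each carbon's bonds:
C1: 1C, 1O, 1N, 1Cl → 0 + 1 + 1 + 1 = +3
C2: 2C, 1H, 1N → 0 − 1 + 1 = 0
C3: 2C, 1O, 1F → 0 + 1 + 1 = +2
C4: 3C, 1I → 0 + 1 = +1
C5: 2C, 1N, 1Cl → 0 + 1 + 1 = +2
0 carbons meet the condition.

0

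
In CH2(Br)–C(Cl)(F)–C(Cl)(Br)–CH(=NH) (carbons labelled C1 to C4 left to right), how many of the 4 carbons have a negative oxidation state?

Assign +1 per bond to O/N/halogen, −1 per bond to H or an electropositive element, and 0 per bond to carbon. Tallying each carbon:
C1: 1C, 2H, 1Br → 0 − 2 + 1 = -1
C2: 2C, 1F, 1Cl → 0 + 1 + 1 = +2
C3: 2C, 1Cl, 1Br → 0 + 1 + 1 = +2
C4: 1C, 1H, 2N → 0 − 1 + 2 = +1
1 carbon (C1) meets the condition.

1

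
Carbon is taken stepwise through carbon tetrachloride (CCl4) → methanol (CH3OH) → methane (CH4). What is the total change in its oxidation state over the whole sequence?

-8

Carbon oxidation states along the series — carbon tetrachloride: +4, methanol: -2, methane: -4.
Net change = -4 − (+4) = -8.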